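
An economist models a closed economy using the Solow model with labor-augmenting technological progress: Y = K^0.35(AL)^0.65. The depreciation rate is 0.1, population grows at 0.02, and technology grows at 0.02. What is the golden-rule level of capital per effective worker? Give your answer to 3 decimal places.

k_gold ≈ 4.095

Capital per effective worker breaks even when investment replaces (n + g + δ)·k; here n + g + δ = 0.14.
At the golden rule the marginal product of capital equals n+g+δ: 0.35·k^(0.35−1) = 0.14. Solving, k_gold = (0.35/0.14)^(1/0.65) ≈ 4.0946.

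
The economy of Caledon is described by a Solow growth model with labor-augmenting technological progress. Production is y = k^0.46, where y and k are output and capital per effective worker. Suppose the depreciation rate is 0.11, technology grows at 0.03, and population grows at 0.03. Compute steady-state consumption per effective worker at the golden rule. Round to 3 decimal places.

The effective depreciation rate is n + g + δ = 0.03 + 0.03 + 0.11 = 0.17.
Golden rule sets MPK = n+g+δ: 0.46·k^(0.46−1) = 0.17, so k_gold = (0.46/0.17)^(1/0.54) ≈ 6.3179.
y_gold = 6.3179^0.46 ≈ 2.3349.
c_gold = y_gold − (n+g+δ)·k_gold = 2.3349 − 0.17·6.3179 ≈ 1.2608.

c_gold ≈ 1.261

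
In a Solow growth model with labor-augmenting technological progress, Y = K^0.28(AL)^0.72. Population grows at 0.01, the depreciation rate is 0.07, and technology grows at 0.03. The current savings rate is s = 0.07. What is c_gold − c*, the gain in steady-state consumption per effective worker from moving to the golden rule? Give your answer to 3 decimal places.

Δc ≈ 0.255

Break-even investment rate: n + g + δ = 0.01 + 0.03 + 0.07 = 0.11.
Current steady state (s = 0.07): k* = (0.07/0.11)^(1/0.72) ≈ 0.5338, y* = 0.5338^0.28 ≈ 0.8388, c* = (1−0.07)·0.8388 ≈ 0.7801.
Setting f'(k) = n+g+δ gives 0.28·k^(0.28−1) = 0.11, hence k_gold = (0.28/0.11)^(1/0.72) ≈ 3.6607.
y_gold = 3.6607^0.28 ≈ 1.4381, c_gold = y_gold − 0.11·k_gold ≈ 1.0355.
Gain: Δc = 1.0355 − 0.7801 ≈ 0.2554.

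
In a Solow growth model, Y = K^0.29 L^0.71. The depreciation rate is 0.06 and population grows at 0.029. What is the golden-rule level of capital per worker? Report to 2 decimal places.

The effective depreciation rate is n + δ = 0.029 + 0.06 = 0.089.
Golden rule sets MPK = n+δ: 0.29·k^(0.29−1) = 0.089, so k_gold = (0.29/0.089)^(1/0.71) ≈ 5.2789.

k_gold ≈ 5.28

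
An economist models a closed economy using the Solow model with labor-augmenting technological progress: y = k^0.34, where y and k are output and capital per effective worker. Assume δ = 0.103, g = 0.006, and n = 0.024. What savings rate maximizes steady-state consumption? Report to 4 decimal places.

The effective depreciation rate is n + g + δ = 0.024 + 0.006 + 0.103 = 0.133.
At the golden rule MPK = n+g+δ, and in any Cobb-Douglas steady state s = (n+g+δ)·k/y = MPK·k/y = capital's share 0.34.

s_gold = 0.3400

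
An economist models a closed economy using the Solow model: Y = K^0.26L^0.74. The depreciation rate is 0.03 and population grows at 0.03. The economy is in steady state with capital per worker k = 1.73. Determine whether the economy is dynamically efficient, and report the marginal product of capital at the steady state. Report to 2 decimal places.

n + δ = 0.03 + 0.03 = 0.06.
MPK = 0.26·k^(0.26−1) = 0.26·1.73^(-0.74) ≈ 0.1733.
MPK > 0.06, so the economy is dynamically efficient (under-saving).

dynamically efficient; MPK ≈ 0.17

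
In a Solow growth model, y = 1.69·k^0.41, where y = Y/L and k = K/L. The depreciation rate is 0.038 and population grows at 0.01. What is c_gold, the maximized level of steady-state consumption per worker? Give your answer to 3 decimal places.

The effective depreciation rate is n + δ = 0.01 + 0.038 = 0.048.
Setting f'(k) = n+δ gives 0.41·1.69·k^(0.41−1) = 0.048, hence k_gold = (0.41·1.69/0.048)^(1/0.59) ≈ 92.2857.
y_gold = 1.69·92.2857^0.41 ≈ 10.8042.
c_gold = y_gold − (n+δ)·k_gold = 10.8042 − 0.048·92.2857 ≈ 6.3745.

c_gold ≈ 6.374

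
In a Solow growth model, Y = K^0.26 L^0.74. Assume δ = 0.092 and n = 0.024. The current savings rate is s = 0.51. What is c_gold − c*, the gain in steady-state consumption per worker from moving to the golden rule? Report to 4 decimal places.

Δc ≈ 0.1582

Break-even investment rate: n + δ = 0.024 + 0.092 = 0.116.
Current steady state (s = 0.51): k* = (0.51/0.116)^(1/0.74) ≈ 7.3973, y* = 7.3973^0.26 ≈ 1.6825, c* = (1−0.51)·1.6825 ≈ 0.8244.
Maximizing c = f(k) − (n+δ)·k gives f'(k) = n+δ, i.e. 0.26·k^(0.26−1) = 0.116, so k_gold = (0.26/0.116)^(1/0.74) ≈ 2.9762.
y_gold = 2.9762^0.26 ≈ 1.3279, c_gold = y_gold − 0.116·k_gold ≈ 0.9826.
Gain: Δc = 0.9826 − 0.8244 ≈ 0.1582.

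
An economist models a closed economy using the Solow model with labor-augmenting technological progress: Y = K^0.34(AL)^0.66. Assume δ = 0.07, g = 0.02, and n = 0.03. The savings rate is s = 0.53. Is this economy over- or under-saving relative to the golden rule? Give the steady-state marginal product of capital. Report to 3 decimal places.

Capital per effective worker breaks even when investment replaces (n + g + δ)·k; here n + g + δ = 0.12.
Steady-state k*: s·k^0.34 = 0.12·k gives k* = (0.53/0.12)^(1/0.66) ≈ 9.4933.
MPK = 0.34·9.4933^(-0.66) ≈ 0.0770.
MPK < n+g+δ = 0.12, so the economy is dynamically inefficient (over-saving).

over-saving; MPK ≈ 0.077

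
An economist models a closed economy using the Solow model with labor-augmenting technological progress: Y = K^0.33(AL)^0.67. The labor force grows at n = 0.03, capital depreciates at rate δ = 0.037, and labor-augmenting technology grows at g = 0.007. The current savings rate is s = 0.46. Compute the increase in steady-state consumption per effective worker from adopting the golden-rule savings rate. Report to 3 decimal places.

Δc ≈ 0.071

Capital per effective worker breaks even when investment replaces (n + g + δ)·k; here n + g + δ = 0.074.
Current steady state (s = 0.46): k* = (0.46/0.074)^(1/0.67) ≈ 15.2886, y* = 15.2886^0.33 ≈ 2.4595, c* = (1−0.46)·2.4595 ≈ 1.3281.
Golden rule sets MPK = n+g+δ: 0.33·k^(0.33−1) = 0.074, so k_gold = (0.33/0.074)^(1/0.67) ≈ 9.3127.
y_gold = 9.3127^0.33 ≈ 2.0883, c_gold = y_gold − 0.074·k_gold ≈ 1.3992.
Gain: Δc = 1.3992 − 1.3281 ≈ 0.0711.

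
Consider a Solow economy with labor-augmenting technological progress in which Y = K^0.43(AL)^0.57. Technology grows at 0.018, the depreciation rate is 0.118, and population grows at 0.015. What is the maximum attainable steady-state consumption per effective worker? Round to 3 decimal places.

Break-even investment rate: n + g + δ = 0.015 + 0.018 + 0.118 = 0.151.
Golden rule sets MPK = n+g+δ: 0.43·k^(0.43−1) = 0.151, so k_gold = (0.43/0.151)^(1/0.57) ≈ 6.2712.
y_gold = 6.2712^0.43 ≈ 2.2022.
c_gold = y_gold − (n+g+δ)·k_gold = 2.2022 − 0.151·6.2712 ≈ 1.2553.

c_gold ≈ 1.255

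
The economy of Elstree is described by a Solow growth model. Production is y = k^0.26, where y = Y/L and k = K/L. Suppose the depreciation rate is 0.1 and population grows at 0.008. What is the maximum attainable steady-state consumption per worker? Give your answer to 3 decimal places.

The effective depreciation rate is n + δ = 0.008 + 0.1 = 0.108.
At the golden rule the marginal product of capital equals n+δ: 0.26·k^(0.26−1) = 0.108. Solving, k_gold = (0.26/0.108)^(1/0.74) ≈ 3.2780.
y_gold = 3.2780^0.26 ≈ 1.3616.
c_gold = y_gold − (n+δ)·k_gold = 1.3616 − 0.108·3.2780 ≈ 1.0076.

c_gold ≈ 1.008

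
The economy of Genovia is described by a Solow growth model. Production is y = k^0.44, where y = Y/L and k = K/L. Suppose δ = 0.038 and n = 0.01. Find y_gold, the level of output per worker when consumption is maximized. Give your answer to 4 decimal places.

y_gold ≈ 5.7019

Break-even investment rate: n + δ = 0.01 + 0.038 = 0.048.
Golden rule sets MPK = n+δ: 0.44·k^(0.44−1) = 0.048, so k_gold = (0.44/0.048)^(1/0.56) ≈ 52.2679.
Output: y_gold = k_gold^0.44 = 52.2679^0.44 ≈ 5.7019.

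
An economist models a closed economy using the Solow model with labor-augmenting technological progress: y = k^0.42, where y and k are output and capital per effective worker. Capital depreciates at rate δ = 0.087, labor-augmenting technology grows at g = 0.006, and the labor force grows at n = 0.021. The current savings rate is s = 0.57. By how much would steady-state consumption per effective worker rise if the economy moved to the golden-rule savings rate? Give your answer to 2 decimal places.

The effective depreciation rate is n + g + δ = 0.021 + 0.006 + 0.087 = 0.114.
Current steady state (s = 0.57): k* = (0.57/0.114)^(1/0.58) ≈ 16.0369, y* = 16.0369^0.42 ≈ 3.2074, c* = (1−0.57)·3.2074 ≈ 1.3792.
At the golden rule the marginal product of capital equals n+g+δ: 0.42·k^(0.42−1) = 0.114. Solving, k_gold = (0.42/0.114)^(1/0.58) ≈ 9.4723.
y_gold = 9.4723^0.42 ≈ 2.5711, c_gold = y_gold − 0.114·k_gold ≈ 1.4912.
Gain: Δc = 1.4912 − 1.3792 ≈ 0.1120.

Δc ≈ 0.11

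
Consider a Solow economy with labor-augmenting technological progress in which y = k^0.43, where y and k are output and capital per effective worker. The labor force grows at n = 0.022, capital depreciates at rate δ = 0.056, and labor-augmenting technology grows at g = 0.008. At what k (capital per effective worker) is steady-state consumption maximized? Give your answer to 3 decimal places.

Break-even investment rate: n + g + δ = 0.022 + 0.008 + 0.056 = 0.086.
Maximizing c = f(k) − (n+g+δ)·k gives f'(k) = n+g+δ, i.e. 0.43·k^(0.43−1) = 0.086, so k_gold = (0.43/0.086)^(1/0.57) ≈ 16.8369.

k_gold ≈ 16.837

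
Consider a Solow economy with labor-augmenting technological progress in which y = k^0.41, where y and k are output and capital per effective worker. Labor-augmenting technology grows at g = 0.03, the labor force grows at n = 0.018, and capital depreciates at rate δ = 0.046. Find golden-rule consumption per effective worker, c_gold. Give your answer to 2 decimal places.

c_gold ≈ 1.64

Break-even investment rate: n + g + δ = 0.018 + 0.03 + 0.046 = 0.094.
Golden rule sets MPK = n+g+δ: 0.41·k^(0.41−1) = 0.094, so k_gold = (0.41/0.094)^(1/0.59) ≈ 12.1384.
y_gold = 12.1384^0.41 ≈ 2.7830.
c_gold = y_gold − (n+g+δ)·k_gold = 2.7830 − 0.094·12.1384 ≈ 1.6419.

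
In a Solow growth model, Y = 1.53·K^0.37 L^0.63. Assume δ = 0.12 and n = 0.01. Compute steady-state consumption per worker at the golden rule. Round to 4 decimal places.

c_gold ≈ 2.2871

The effective depreciation rate is n + δ = 0.01 + 0.12 = 0.13.
Maximizing c = f(k) − (n+δ)·k gives f'(k) = n+δ, i.e. 0.37·1.53·k^(0.37−1) = 0.13, so k_gold = (0.37·1.53/0.13)^(1/0.63) ≈ 10.3325.
y_gold = 1.53·10.3325^0.37 ≈ 3.6303.
c_gold = y_gold − (n+δ)·k_gold = 3.6303 − 0.13·10.3325 ≈ 2.2871.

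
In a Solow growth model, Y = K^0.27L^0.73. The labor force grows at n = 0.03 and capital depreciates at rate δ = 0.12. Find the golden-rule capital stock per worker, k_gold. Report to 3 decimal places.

Break-even investment rate: n + δ = 0.03 + 0.12 = 0.15.
At the golden rule the marginal product of capital equals n+δ: 0.27·k^(0.27−1) = 0.15. Solving, k_gold = (0.27/0.15)^(1/0.73) ≈ 2.2371.

k_gold ≈ 2.237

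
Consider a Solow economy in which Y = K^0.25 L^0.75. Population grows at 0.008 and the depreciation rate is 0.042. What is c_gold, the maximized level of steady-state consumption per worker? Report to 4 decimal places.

The effective depreciation rate is n + δ = 0.008 + 0.042 = 0.05.
Setting f'(k) = n+δ gives 0.25·k^(0.25−1) = 0.05, hence k_gold = (0.25/0.05)^(1/0.75) ≈ 8.5499.
y_gold = 8.5499^0.25 ≈ 1.7100.
c_gold = y_gold − (n+δ)·k_gold = 1.7100 − 0.05·8.5499 ≈ 1.2825.

c_gold ≈ 1.2825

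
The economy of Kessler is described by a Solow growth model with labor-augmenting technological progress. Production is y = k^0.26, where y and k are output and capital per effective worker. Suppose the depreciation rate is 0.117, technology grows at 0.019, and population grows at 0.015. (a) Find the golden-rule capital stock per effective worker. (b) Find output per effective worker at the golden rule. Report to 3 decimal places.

Capital per effective worker breaks even when investment replaces (n + g + δ)·k; here n + g + δ = 0.151.
Maximizing c = f(k) − (n+g+δ)·k gives f'(k) = n+g+δ, i.e. 0.26·k^(0.26−1) = 0.151, so k_gold = (0.26/0.151)^(1/0.74) ≈ 2.0841.
y_gold = 2.0841^0.26 ≈ 1.2104.

(a) k_gold ≈ 2.084; (b) y_gold ≈ 1.210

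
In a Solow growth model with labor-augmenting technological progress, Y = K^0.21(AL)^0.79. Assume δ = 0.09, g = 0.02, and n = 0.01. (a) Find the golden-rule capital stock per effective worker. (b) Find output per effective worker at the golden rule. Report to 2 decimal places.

(a) k_gold ≈ 2.03; (b) y_gold ≈ 1.16

n + g + δ = 0.01 + 0.02 + 0.09 = 0.12.
Maximizing c = f(k) − (n+g+δ)·k gives f'(k) = n+g+δ, i.e. 0.21·k^(0.21−1) = 0.12, so k_gold = (0.21/0.12)^(1/0.79) ≈ 2.0307.
y_gold = 2.0307^0.21 ≈ 1.1604.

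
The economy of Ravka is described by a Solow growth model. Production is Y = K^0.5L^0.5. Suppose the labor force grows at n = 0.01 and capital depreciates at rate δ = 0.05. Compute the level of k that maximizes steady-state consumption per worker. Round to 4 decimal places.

Capital per worker breaks even when investment replaces (n + δ)·k; here n + δ = 0.06.
Golden rule sets MPK = n+δ: 0.5·k^(0.5−1) = 0.06, so k_gold = (0.5/0.06)^(1/0.5) ≈ 69.4444.

k_gold ≈ 69.4444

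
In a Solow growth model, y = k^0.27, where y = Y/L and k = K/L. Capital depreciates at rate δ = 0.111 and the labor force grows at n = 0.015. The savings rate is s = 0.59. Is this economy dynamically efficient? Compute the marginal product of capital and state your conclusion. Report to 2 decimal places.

dynamically inefficient; MPK ≈ 0.06

n + δ = 0.015 + 0.111 = 0.126.
Steady-state k*: s·k^0.27 = 0.126·k gives k* = (0.59/0.126)^(1/0.73) ≈ 8.2883.
MPK = 0.27·8.2883^(-0.73) ≈ 0.0577.
MPK < n+δ = 0.126, so the economy is dynamically inefficient (over-saving).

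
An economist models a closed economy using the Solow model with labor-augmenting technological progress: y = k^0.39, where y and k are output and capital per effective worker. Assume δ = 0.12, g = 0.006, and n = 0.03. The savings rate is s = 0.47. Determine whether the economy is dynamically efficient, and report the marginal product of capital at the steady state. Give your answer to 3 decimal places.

dynamically inefficient; MPK ≈ 0.129

n + g + δ = 0.03 + 0.006 + 0.12 = 0.156.
Steady-state k*: s·k^0.39 = 0.156·k gives k* = (0.47/0.156)^(1/0.61) ≈ 6.0982.
MPK = 0.39·6.0982^(-0.61) ≈ 0.1294.
MPK < n+g+δ = 0.156, so the economy is dynamically inefficient (over-saving).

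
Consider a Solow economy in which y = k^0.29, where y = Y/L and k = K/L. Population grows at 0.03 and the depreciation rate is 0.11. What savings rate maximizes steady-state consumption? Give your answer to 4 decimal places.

The effective depreciation rate is n + δ = 0.03 + 0.11 = 0.14.
At the golden rule MPK = n+δ, and in any Cobb-Douglas steady state s = (n+δ)·k/y = MPK·k/y = capital's share 0.29.

s_gold = 0.2900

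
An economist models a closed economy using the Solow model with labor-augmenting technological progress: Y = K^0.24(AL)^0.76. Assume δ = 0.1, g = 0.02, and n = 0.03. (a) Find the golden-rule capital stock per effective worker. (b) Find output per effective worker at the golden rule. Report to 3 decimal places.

The effective depreciation rate is n + g + δ = 0.03 + 0.02 + 0.1 = 0.15.
Maximizing c = f(k) − (n+g+δ)·k gives f'(k) = n+g+δ, i.e. 0.24·k^(0.24−1) = 0.15, so k_gold = (0.24/0.15)^(1/0.76) ≈ 1.8560.
y_gold = 1.8560^0.24 ≈ 1.1600.

(a) k_gold ≈ 1.856; (b) y_gold ≈ 1.160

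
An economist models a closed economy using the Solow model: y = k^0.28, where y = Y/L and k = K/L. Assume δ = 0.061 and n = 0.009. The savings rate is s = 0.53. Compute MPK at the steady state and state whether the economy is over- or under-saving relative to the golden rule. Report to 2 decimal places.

Break-even investment rate: n + δ = 0.009 + 0.061 = 0.07.
Steady-state k*: s·k^0.28 = 0.07·k gives k* = (0.53/0.07)^(1/0.72) ≈ 16.6372.
MPK = 0.28·16.6372^(-0.72) ≈ 0.0370.
MPK < n+δ = 0.07, so the economy is dynamically inefficient (over-saving).

over-saving; MPK ≈ 0.04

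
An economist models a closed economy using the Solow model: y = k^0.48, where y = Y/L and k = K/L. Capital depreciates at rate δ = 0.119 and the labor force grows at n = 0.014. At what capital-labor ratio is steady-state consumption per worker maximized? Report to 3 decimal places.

The effective depreciation rate is n + δ = 0.014 + 0.119 = 0.133.
Golden rule sets MPK = n+δ: 0.48·k^(0.48−1) = 0.133, so k_gold = (0.48/0.133)^(1/0.52) ≈ 11.8006.

k_gold ≈ 11.801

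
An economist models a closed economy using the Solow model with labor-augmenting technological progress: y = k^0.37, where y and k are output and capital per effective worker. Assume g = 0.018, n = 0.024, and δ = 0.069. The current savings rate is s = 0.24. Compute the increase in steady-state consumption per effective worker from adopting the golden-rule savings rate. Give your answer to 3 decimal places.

Δc ≈ 0.082

Capital per effective worker breaks even when investment replaces (n + g + δ)·k; here n + g + δ = 0.111.
Current steady state (s = 0.24): k* = (0.24/0.111)^(1/0.63) ≈ 3.4007, y* = 3.4007^0.37 ≈ 1.5728, c* = (1−0.24)·1.5728 ≈ 1.1953.
Setting f'(k) = n+g+δ gives 0.37·k^(0.37−1) = 0.111, hence k_gold = (0.37/0.111)^(1/0.63) ≈ 6.7603.
y_gold = 6.7603^0.37 ≈ 2.0281, c_gold = y_gold − 0.111·k_gold ≈ 1.2777.
Gain: Δc = 1.2777 − 1.1953 ≈ 0.0824.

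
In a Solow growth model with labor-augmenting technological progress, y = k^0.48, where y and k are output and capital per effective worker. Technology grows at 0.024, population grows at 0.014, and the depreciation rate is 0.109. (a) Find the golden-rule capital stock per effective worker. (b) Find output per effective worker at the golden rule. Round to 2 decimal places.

Capital per effective worker breaks even when investment replaces (n + g + δ)·k; here n + g + δ = 0.147.
Maximizing c = f(k) − (n+g+δ)·k gives f'(k) = n+g+δ, i.e. 0.48·k^(0.48−1) = 0.147, so k_gold = (0.48/0.147)^(1/0.52) ≈ 9.7345.
y_gold = 9.7345^0.48 ≈ 2.9812.

(a) k_gold ≈ 9.73; (b) y_gold ≈ 2.98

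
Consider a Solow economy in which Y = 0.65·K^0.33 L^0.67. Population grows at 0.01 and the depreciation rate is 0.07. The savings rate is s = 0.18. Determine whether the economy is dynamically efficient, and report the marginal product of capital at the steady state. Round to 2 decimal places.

Break-even investment rate: n + δ = 0.01 + 0.07 = 0.08.
Steady-state k*: s·A·k^0.33 = 0.08·k gives k* = (0.18·0.65/0.08)^(1/0.67) ≈ 1.7636.
MPK = 0.33·0.65·1.7636^(-0.67) ≈ 0.1467.
MPK > n+δ = 0.08, so the economy is dynamically efficient (under-saving).

dynamically efficient; MPK ≈ 0.15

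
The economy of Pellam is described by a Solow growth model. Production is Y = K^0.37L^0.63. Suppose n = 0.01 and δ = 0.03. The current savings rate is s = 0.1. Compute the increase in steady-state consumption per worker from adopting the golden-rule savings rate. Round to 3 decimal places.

n + δ = 0.01 + 0.03 = 0.04.
Current steady state (s = 0.1): k* = (0.1/0.04)^(1/0.63) ≈ 4.2820, y* = 4.2820^0.37 ≈ 1.7128, c* = (1−0.1)·1.7128 ≈ 1.5415.
Golden rule sets MPK = n+δ: 0.37·k^(0.37−1) = 0.04, so k_gold = (0.37/0.04)^(1/0.63) ≈ 34.1632.
y_gold = 34.1632^0.37 ≈ 3.6933, c_gold = y_gold − 0.04·k_gold ≈ 2.3268.
Gain: Δc = 2.3268 − 1.5415 ≈ 0.7853.

Δc ≈ 0.785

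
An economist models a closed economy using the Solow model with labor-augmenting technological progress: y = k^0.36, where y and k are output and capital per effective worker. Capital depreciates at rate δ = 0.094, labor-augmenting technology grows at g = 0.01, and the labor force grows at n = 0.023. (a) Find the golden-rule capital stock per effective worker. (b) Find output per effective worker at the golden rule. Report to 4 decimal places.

(a) k_gold ≈ 5.0937; (b) y_gold ≈ 1.7969

Break-even investment rate: n + g + δ = 0.023 + 0.01 + 0.094 = 0.127.
Golden rule sets MPK = n+g+δ: 0.36·k^(0.36−1) = 0.127, so k_gold = (0.36/0.127)^(1/0.64) ≈ 5.0937.
y_gold = 5.0937^0.36 ≈ 1.7969.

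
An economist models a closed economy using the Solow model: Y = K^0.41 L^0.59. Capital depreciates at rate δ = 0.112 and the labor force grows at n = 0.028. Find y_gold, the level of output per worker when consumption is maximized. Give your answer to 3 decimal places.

Break-even investment rate: n + δ = 0.028 + 0.112 = 0.14.
Golden rule sets MPK = n+δ: 0.41·k^(0.41−1) = 0.14, so k_gold = (0.41/0.14)^(1/0.59) ≈ 6.1793.
Output: y_gold = k_gold^0.41 = 6.1793^0.41 ≈ 2.1100.

y_gold ≈ 2.110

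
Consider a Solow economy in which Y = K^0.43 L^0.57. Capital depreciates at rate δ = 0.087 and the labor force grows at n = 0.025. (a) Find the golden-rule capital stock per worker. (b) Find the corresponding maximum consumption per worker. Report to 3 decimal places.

(a) k_gold ≈ 10.593; (b) c_gold ≈ 1.573

Capital per worker breaks even when investment replaces (n + δ)·k; here n + δ = 0.112.
Maximizing c = f(k) − (n+δ)·k gives f'(k) = n+δ, i.e. 0.43·k^(0.43−1) = 0.112, so k_gold = (0.43/0.112)^(1/0.57) ≈ 10.5926.
y_gold = 10.5926^0.43 ≈ 2.7590; c_gold = y_gold − 0.112·k_gold ≈ 1.5726.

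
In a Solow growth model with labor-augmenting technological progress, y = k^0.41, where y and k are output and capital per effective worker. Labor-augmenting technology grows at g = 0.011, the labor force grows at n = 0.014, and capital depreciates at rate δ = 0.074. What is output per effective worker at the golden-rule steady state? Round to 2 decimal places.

n + g + δ = 0.014 + 0.011 + 0.074 = 0.099.
At the golden rule the marginal product of capital equals n+g+δ: 0.41·k^(0.41−1) = 0.099. Solving, k_gold = (0.41/0.099)^(1/0.59) ≈ 11.1177.
Output: y_gold = k_gold^0.41 = 11.1177^0.41 ≈ 2.6845.

y_gold ≈ 2.68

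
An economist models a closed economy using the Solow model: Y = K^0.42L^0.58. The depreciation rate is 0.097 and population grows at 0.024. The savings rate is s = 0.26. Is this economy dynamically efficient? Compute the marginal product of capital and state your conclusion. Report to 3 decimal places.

dynamically efficient; MPK ≈ 0.195

Capital per worker breaks even when investment replaces (n + δ)·k; here n + δ = 0.121.
Steady-state k*: s·k^0.42 = 0.121·k gives k* = (0.26/0.121)^(1/0.58) ≈ 3.7388.
MPK = 0.42·3.7388^(-0.58) ≈ 0.1955.
MPK > n+δ = 0.121, so the economy is dynamically efficient (under-saving).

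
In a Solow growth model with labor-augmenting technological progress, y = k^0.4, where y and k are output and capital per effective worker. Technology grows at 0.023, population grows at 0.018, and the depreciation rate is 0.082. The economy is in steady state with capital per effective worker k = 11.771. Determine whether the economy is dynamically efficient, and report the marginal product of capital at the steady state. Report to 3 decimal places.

dynamically inefficient; MPK ≈ 0.091

n + g + δ = 0.018 + 0.023 + 0.082 = 0.123.
MPK = 0.4·k^(0.4−1) = 0.4·11.771^(-0.6) ≈ 0.0911.
MPK < 0.123, so the economy is dynamically inefficient (over-saving).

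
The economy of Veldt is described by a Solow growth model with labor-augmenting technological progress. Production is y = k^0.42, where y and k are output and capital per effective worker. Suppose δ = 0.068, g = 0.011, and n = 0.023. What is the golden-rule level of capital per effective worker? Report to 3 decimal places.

The effective depreciation rate is n + g + δ = 0.023 + 0.011 + 0.068 = 0.102.
Golden rule sets MPK = n+g+δ: 0.42·k^(0.42−1) = 0.102, so k_gold = (0.42/0.102)^(1/0.58) ≈ 11.4747.

k_gold ≈ 11.475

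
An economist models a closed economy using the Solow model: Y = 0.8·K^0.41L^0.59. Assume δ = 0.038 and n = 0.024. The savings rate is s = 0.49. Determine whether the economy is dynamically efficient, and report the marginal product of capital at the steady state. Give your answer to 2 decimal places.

Capital per worker breaks even when investment replaces (n + δ)·k; here n + δ = 0.062.
Steady-state k*: s·A·k^0.41 = 0.062·k gives k* = (0.49·0.8/0.062)^(1/0.59) ≈ 22.7745.
MPK = 0.41·0.8·22.7745^(-0.59) ≈ 0.0519.
MPK < n+δ = 0.062, so the economy is dynamically inefficient (over-saving).

dynamically inefficient; MPK ≈ 0.05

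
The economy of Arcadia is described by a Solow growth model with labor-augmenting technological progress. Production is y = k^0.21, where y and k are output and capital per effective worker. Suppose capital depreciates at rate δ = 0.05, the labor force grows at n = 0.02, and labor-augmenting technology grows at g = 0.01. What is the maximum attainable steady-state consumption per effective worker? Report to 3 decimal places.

c_gold ≈ 1.021

Break-even investment rate: n + g + δ = 0.02 + 0.01 + 0.05 = 0.08.
Golden rule sets MPK = n+g+δ: 0.21·k^(0.21−1) = 0.08, so k_gold = (0.21/0.08)^(1/0.79) ≈ 3.3927.
y_gold = 3.3927^0.21 ≈ 1.2925.
c_gold = y_gold − (n+g+δ)·k_gold = 1.2925 − 0.08·3.3927 ≈ 1.0210.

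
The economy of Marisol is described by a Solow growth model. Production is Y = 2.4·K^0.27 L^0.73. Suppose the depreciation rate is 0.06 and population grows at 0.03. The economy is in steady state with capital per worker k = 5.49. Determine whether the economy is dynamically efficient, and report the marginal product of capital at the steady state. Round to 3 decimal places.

Capital per worker breaks even when investment replaces (n + δ)·k; here n + δ = 0.09.
MPK = 0.27·2.4·k^(0.27−1) = 0.27·2.4·5.49^(-0.73) ≈ 0.1869.
MPK > 0.09, so the economy is dynamically efficient (under-saving).

dynamically efficient; MPK ≈ 0.187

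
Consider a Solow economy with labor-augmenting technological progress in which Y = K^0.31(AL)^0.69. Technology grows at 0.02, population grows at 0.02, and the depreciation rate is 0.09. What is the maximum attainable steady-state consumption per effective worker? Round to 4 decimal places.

Capital per effective worker breaks even when investment replaces (n + g + δ)·k; here n + g + δ = 0.13.
At the golden rule the marginal product of capital equals n+g+δ: 0.31·k^(0.31−1) = 0.13. Solving, k_gold = (0.31/0.13)^(1/0.69) ≈ 3.5236.
y_gold = 3.5236^0.31 ≈ 1.4776.
c_gold = y_gold − (n+g+δ)·k_gold = 1.4776 − 0.13·3.5236 ≈ 1.0196.

c_gold ≈ 1.0196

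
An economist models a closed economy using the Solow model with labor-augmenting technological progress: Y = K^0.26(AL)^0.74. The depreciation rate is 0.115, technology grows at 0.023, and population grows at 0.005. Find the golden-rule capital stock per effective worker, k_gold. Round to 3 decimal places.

k_gold ≈ 2.243

The effective depreciation rate is n + g + δ = 0.005 + 0.023 + 0.115 = 0.143.
Setting f'(k) = n+g+δ gives 0.26·k^(0.26−1) = 0.143, hence k_gold = (0.26/0.143)^(1/0.74) ≈ 2.2432.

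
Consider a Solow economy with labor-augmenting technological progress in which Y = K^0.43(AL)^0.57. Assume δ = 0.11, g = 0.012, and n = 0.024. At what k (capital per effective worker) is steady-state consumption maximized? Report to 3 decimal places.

k_gold ≈ 6.653

Capital per effective worker breaks even when investment replaces (n + g + δ)·k; here n + g + δ = 0.146.
Golden rule sets MPK = n+g+δ: 0.43·k^(0.43−1) = 0.146, so k_gold = (0.43/0.146)^(1/0.57) ≈ 6.6529.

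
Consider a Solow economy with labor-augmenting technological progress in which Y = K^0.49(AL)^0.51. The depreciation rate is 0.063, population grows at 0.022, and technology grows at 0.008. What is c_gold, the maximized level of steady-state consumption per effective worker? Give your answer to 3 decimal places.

Capital per effective worker breaks even when investment replaces (n + g + δ)·k; here n + g + δ = 0.093.
Maximizing c = f(k) − (n+g+δ)·k gives f'(k) = n+g+δ, i.e. 0.49·k^(0.49−1) = 0.093, so k_gold = (0.49/0.093)^(1/0.51) ≈ 26.0090.
y_gold = 26.0090^0.49 ≈ 4.9364.
c_gold = y_gold − (n+g+δ)·k_gold = 4.9364 − 0.093·26.0090 ≈ 2.5176.

c_gold ≈ 2.518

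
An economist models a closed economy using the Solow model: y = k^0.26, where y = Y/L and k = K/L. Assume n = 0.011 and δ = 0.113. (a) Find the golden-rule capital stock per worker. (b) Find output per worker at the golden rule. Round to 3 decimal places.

(a) k_gold ≈ 2.720; (b) y_gold ≈ 1.297

Break-even investment rate: n + δ = 0.011 + 0.113 = 0.124.
Setting f'(k) = n+δ gives 0.26·k^(0.26−1) = 0.124, hence k_gold = (0.26/0.124)^(1/0.74) ≈ 2.7198.
y_gold = 2.7198^0.26 ≈ 1.2971.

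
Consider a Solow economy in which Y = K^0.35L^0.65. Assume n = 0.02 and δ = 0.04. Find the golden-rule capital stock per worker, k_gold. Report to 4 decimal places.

k_gold ≈ 15.0776

The effective depreciation rate is n + δ = 0.02 + 0.04 = 0.06.
Setting f'(k) = n+δ gives 0.35·k^(0.35−1) = 0.06, hence k_gold = (0.35/0.06)^(1/0.65) ≈ 15.0776.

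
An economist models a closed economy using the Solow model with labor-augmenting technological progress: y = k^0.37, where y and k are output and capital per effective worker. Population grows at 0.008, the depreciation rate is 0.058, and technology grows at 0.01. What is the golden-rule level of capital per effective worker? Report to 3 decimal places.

n + g + δ = 0.008 + 0.01 + 0.058 = 0.076.
Maximizing c = f(k) − (n+g+δ)·k gives f'(k) = n+g+δ, i.e. 0.37·k^(0.37−1) = 0.076, so k_gold = (0.37/0.076)^(1/0.63) ≈ 12.3337.

k_gold ≈ 12.334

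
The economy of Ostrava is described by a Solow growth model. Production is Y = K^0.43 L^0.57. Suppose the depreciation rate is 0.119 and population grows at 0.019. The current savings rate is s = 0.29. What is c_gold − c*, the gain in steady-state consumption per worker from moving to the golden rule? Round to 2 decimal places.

Break-even investment rate: n + δ = 0.019 + 0.119 = 0.138.
Current steady state (s = 0.29): k* = (0.29/0.138)^(1/0.57) ≈ 3.6798, y* = 3.6798^0.43 ≈ 1.7511, c* = (1−0.29)·1.7511 ≈ 1.2433.
At the golden rule the marginal product of capital equals n+δ: 0.43·k^(0.43−1) = 0.138. Solving, k_gold = (0.43/0.138)^(1/0.57) ≈ 7.3442.
y_gold = 7.3442^0.43 ≈ 2.3570, c_gold = y_gold − 0.138·k_gold ≈ 1.3435.
Gain: Δc = 1.3435 − 1.2433 ≈ 0.1002.

Δc ≈ 0.10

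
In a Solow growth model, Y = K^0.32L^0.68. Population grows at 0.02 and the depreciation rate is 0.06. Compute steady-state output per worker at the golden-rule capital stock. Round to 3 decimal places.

y_gold ≈ 1.920

Break-even investment rate: n + δ = 0.02 + 0.06 = 0.08.
Setting f'(k) = n+δ gives 0.32·k^(0.32−1) = 0.08, hence k_gold = (0.32/0.08)^(1/0.68) ≈ 7.6804.
Output: y_gold = k_gold^0.32 = 7.6804^0.32 ≈ 1.9201.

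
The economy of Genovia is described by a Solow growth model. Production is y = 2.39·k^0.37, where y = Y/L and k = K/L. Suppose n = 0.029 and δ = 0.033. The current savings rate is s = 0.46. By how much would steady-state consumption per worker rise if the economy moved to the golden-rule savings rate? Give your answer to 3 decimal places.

Δc ≈ 0.186

Break-even investment rate: n + δ = 0.029 + 0.033 = 0.062.
Current steady state (s = 0.46): k* = (0.46·2.39/0.062)^(1/0.63) ≈ 95.9766, y* = 2.39·95.9766^0.37 ≈ 12.9360, c* = (1−0.46)·12.9360 ≈ 6.9854.
Setting f'(k) = n+δ gives 0.37·2.39·k^(0.37−1) = 0.062, hence k_gold = (0.37·2.39/0.062)^(1/0.63) ≈ 67.9323.
y_gold = 2.39·67.9323^0.37 ≈ 11.3832, c_gold = y_gold − 0.062·k_gold ≈ 7.1714.
Gain: Δc = 7.1714 − 6.9854 ≈ 0.1860.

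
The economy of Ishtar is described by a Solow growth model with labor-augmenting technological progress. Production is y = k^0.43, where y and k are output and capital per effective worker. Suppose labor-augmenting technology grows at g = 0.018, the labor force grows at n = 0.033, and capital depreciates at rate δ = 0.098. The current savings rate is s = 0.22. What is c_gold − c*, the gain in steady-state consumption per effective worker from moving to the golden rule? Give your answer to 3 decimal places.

n + g + δ = 0.033 + 0.018 + 0.098 = 0.149.
Current steady state (s = 0.22): k* = (0.22/0.149)^(1/0.57) ≈ 1.9811, y* = 1.9811^0.43 ≈ 1.3417, c* = (1−0.22)·1.3417 ≈ 1.0466.
Golden rule sets MPK = n+g+δ: 0.43·k^(0.43−1) = 0.149, so k_gold = (0.43/0.149)^(1/0.57) ≈ 6.4197.
y_gold = 6.4197^0.43 ≈ 2.2245, c_gold = y_gold − 0.149·k_gold ≈ 1.2680.
Gain: Δc = 1.2680 − 1.0466 ≈ 0.2214.

Δc ≈ 0.221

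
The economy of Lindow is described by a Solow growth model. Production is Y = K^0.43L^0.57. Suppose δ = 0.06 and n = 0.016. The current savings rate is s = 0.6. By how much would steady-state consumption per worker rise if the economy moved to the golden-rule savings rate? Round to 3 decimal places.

Δc ≈ 0.206

The effective depreciation rate is n + δ = 0.016 + 0.06 = 0.076.
Current steady state (s = 0.6): k* = (0.6/0.076)^(1/0.57) ≈ 37.5212, y* = 37.5212^0.43 ≈ 4.7527, c* = (1−0.6)·4.7527 ≈ 1.9011.
Golden rule sets MPK = n+δ: 0.43·k^(0.43−1) = 0.076, so k_gold = (0.43/0.076)^(1/0.57) ≈ 20.9145.
y_gold = 20.9145^0.43 ≈ 3.6965, c_gold = y_gold − 0.076·k_gold ≈ 2.1070.
Gain: Δc = 2.1070 − 1.9011 ≈ 0.2059.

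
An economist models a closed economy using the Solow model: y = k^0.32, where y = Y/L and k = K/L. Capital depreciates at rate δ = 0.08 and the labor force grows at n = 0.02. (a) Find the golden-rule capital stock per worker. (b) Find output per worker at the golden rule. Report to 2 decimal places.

The effective depreciation rate is n + δ = 0.02 + 0.08 = 0.1.
At the golden rule the marginal product of capital equals n+δ: 0.32·k^(0.32−1) = 0.1. Solving, k_gold = (0.32/0.1)^(1/0.68) ≈ 5.5318.
y_gold = 5.5318^0.32 ≈ 1.7287.

(a) k_gold ≈ 5.53; (b) y_gold ≈ 1.73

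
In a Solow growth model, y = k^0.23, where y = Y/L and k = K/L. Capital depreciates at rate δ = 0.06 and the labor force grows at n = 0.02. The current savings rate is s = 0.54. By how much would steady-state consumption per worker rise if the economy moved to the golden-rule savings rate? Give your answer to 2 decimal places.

Δc ≈ 0.24

n + δ = 0.02 + 0.06 = 0.08.
Current steady state (s = 0.54): k* = (0.54/0.08)^(1/0.77) ≈ 11.9404, y* = 11.9404^0.23 ≈ 1.7689, c* = (1−0.54)·1.7689 ≈ 0.8137.
At the golden rule the marginal product of capital equals n+δ: 0.23·k^(0.23−1) = 0.08. Solving, k_gold = (0.23/0.08)^(1/0.77) ≈ 3.9412.
y_gold = 3.9412^0.23 ≈ 1.3709, c_gold = y_gold − 0.08·k_gold ≈ 1.0556.
Gain: Δc = 1.0556 − 0.8137 ≈ 0.2419.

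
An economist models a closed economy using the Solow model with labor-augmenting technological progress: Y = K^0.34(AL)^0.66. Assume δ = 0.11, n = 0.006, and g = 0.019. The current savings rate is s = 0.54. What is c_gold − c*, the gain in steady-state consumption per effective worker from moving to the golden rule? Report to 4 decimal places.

Δc ≈ 0.1226

The effective depreciation rate is n + g + δ = 0.006 + 0.019 + 0.11 = 0.135.
Current steady state (s = 0.54): k* = (0.54/0.135)^(1/0.66) ≈ 8.1698, y* = 8.1698^0.34 ≈ 2.0425, c* = (1−0.54)·2.0425 ≈ 0.9395.
Maximizing c = f(k) − (n+g+δ)·k gives f'(k) = n+g+δ, i.e. 0.34·k^(0.34−1) = 0.135, so k_gold = (0.34/0.135)^(1/0.66) ≈ 4.0532.
y_gold = 4.0532^0.34 ≈ 1.6094, c_gold = y_gold − 0.135·k_gold ≈ 1.0622.
Gain: Δc = 1.0622 − 0.9395 ≈ 0.1226.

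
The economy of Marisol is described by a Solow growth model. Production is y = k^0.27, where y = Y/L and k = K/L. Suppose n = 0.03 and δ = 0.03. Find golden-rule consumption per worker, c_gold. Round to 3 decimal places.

The effective depreciation rate is n + δ = 0.03 + 0.03 = 0.06.
Maximizing c = f(k) − (n+δ)·k gives f'(k) = n+δ, i.e. 0.27·k^(0.27−1) = 0.06, so k_gold = (0.27/0.06)^(1/0.73) ≈ 7.8490.
y_gold = 7.8490^0.27 ≈ 1.7442.
c_gold = y_gold − (n+δ)·k_gold = 1.7442 − 0.06·7.8490 ≈ 1.2733.

c_gold ≈ 1.273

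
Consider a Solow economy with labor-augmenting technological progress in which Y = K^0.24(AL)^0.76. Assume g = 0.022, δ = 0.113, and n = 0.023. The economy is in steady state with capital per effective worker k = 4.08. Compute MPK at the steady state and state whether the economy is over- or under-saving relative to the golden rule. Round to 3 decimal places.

n + g + δ = 0.023 + 0.022 + 0.113 = 0.158.
MPK = 0.24·k^(0.24−1) = 0.24·4.08^(-0.76) ≈ 0.0824.
MPK < 0.158, so the economy is dynamically inefficient (over-saving).

over-saving; MPK ≈ 0.082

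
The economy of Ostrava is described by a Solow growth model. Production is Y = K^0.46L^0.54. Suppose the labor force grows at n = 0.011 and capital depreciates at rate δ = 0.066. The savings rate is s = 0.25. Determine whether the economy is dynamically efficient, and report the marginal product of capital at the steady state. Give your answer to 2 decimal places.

Break-even investment rate: n + δ = 0.011 + 0.066 = 0.077.
Steady-state k*: s·k^0.46 = 0.077·k gives k* = (0.25/0.077)^(1/0.54) ≈ 8.8538.
MPK = 0.46·8.8538^(-0.54) ≈ 0.1417.
MPK > n+δ = 0.077, so the economy is dynamically efficient (under-saving).

dynamically efficient; MPK ≈ 0.14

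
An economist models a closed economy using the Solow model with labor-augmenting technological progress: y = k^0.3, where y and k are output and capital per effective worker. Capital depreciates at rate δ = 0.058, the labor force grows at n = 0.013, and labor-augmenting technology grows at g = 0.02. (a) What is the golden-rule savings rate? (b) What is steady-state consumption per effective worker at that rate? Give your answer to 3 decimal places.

(a) s_gold = 0.300; (b) c_gold ≈ 1.167

Capital per effective worker breaks even when investment replaces (n + g + δ)·k; here n + g + δ = 0.091.
For Cobb-Douglas, s_gold equals capital's share: s_gold = 0.3.
Golden rule sets MPK = n+g+δ: 0.3·k^(0.3−1) = 0.091, so k_gold = (0.3/0.091)^(1/0.7) ≈ 5.4969.
y_gold = 5.4969^0.3 ≈ 1.6674; c_gold = (1−0.3)·y_gold ≈ 1.1672.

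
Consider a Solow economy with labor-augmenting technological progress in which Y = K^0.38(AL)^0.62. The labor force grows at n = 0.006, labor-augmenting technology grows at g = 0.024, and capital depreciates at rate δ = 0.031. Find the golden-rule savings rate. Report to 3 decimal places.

s_gold = 0.380

Break-even investment rate: n + g + δ = 0.006 + 0.024 + 0.031 = 0.061.
At the golden rule MPK = n+g+δ, and in any Cobb-Douglas steady state s = (n+g+δ)·k/y = MPK·k/y = capital's share 0.38.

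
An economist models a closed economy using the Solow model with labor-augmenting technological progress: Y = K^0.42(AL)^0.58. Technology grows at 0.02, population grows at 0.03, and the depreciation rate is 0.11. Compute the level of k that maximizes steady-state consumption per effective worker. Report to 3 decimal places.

k_gold ≈ 5.280

n + g + δ = 0.03 + 0.02 + 0.11 = 0.16.
At the golden rule the marginal product of capital equals n+g+δ: 0.42·k^(0.42−1) = 0.16. Solving, k_gold = (0.42/0.16)^(1/0.58) ≈ 5.2800.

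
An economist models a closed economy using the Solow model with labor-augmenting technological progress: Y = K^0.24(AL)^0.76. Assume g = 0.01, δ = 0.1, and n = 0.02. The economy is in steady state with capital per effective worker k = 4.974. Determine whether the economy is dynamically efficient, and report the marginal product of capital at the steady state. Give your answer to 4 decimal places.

dynamically inefficient; MPK ≈ 0.0709

Break-even investment rate: n + g + δ = 0.02 + 0.01 + 0.1 = 0.13.
MPK = 0.24·k^(0.24−1) = 0.24·4.974^(-0.76) ≈ 0.0709.
MPK < 0.13, so the economy is dynamically inefficient (over-saving).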